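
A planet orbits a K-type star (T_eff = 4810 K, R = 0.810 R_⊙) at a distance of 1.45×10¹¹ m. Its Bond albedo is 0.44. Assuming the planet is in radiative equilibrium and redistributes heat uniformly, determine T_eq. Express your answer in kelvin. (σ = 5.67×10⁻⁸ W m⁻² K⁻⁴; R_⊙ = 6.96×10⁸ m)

R_⋆ = 0.810 × 6.96×10⁸ = 5.64×10⁸ m.
L = 4πR_⋆²σT_⋆⁴ = 4π(5.64×10⁸)² × 5.67×10⁻⁸ × (4810)⁴ = 1.21×10²⁶ W.
S = L/(4πd²) = 459 W m⁻².
Energy balance: absorbed = emitted ⇒ πR²·S(1−A) = 4πR²·σT_eq⁴, so T_eq⁴ = S(1−A)/(4σ).
T_eq = [459 × 0.56 / (4 × 5.67×10⁻⁸)]^(1/4) = (1.13×10⁹)^(1/4) = 183 K.

T_eq ≈ 183 K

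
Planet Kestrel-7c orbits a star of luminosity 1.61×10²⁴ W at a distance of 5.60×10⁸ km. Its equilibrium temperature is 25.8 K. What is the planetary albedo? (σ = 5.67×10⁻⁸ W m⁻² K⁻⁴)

A ≈ 0.75

d = 5.60×10⁸ km = 5.60×10¹¹ m.
Flux: S = L/(4πd²) = 1.61×10²⁴/(4π×(5.60×10¹¹)²) = 0.409 W m⁻².
From T_eq⁴ = S(1−A)/(4σ): 1−A = 4σT_eq⁴/S.
1−A = 4 × 5.67×10⁻⁸ × (25.8)⁴ / 0.409 = 0.246.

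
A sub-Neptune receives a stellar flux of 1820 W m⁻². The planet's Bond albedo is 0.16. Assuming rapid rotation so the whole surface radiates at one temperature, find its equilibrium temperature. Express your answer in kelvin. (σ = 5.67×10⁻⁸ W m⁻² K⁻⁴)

T_eq ≈ 287 K

Energy balance: absorbed = emitted ⇒ πR²·S(1−A) = 4πR²·σT_eq⁴, so T_eq⁴ = S(1−A)/(4σ).
T_eq = [1820 × 0.84 / (4 × 5.67×10⁻⁸)]^(1/4) = (6.74×10⁹)^(1/4) = 287 K.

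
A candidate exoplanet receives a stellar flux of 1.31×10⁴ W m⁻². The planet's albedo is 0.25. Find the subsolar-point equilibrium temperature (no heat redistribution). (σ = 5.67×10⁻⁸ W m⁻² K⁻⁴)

T_ss ≈ 645 K

At the subsolar point the surface absorbs S(1−A) and emits σT⁴ per unit area — no factor of 4, since only the local patch is in balance.
T = [1.31×10⁴ × 0.75 / 5.67×10⁻⁸]^(1/4) = (1.73×10¹¹)^(1/4) = 645 K.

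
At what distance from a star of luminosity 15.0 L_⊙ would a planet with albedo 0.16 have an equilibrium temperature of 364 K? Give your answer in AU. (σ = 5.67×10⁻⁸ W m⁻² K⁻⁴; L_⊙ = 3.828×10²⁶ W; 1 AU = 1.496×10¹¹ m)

d ≈ 2.08 AU

L = 15.0 × 3.828×10²⁶ = 5.74×10²⁷ W.
From T_eq⁴ = L(1−A)/(16πσd²): d = √[L(1−A)/(16πσT_eq⁴)].
d = √[5.74×10²⁷ × 0.84 / (16π × 5.67×10⁻⁸ × (364)⁴)] = 3.10×10¹¹ m = 2.08 AU.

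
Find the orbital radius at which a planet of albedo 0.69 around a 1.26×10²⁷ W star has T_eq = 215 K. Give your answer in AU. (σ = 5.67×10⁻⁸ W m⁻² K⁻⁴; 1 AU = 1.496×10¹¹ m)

d ≈ 1.69 AU

From T_eq⁴ = L(1−A)/(16πσd²): d = √[L(1−A)/(16πσT_eq⁴)].
d = √[1.26×10²⁷ × 0.31 / (16π × 5.67×10⁻⁸ × (215)⁴)] = 2.53×10¹¹ m = 1.69 AU.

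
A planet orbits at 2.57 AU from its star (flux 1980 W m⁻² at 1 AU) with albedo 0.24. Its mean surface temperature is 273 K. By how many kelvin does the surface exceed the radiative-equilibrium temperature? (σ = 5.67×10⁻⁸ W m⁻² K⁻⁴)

S = 1980/2.57² = 299.8 W m⁻².
T_eq = [S(1−A)/(4σ)]^(1/4) = [299.8×0.76/(4×5.67×10⁻⁸)]^(1/4) = 178.0 K.
ΔT = T_surf − T_eq = 273 − 178.0.

ΔT ≈ 95.0 K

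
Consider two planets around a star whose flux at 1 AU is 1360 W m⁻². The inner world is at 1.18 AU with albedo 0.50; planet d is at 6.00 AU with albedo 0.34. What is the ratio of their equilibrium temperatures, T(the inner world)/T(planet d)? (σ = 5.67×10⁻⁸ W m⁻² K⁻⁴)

T_eq = [S₀(1−A)/(4σd²)]^(1/4), so T ∝ (1−A)^(1/4) / √d.
T₁ = [1360×0.50/(4×5.67×10⁻⁸×1.18²)]^(1/4) = 215.41 K.
T₂ = [1360×0.66/(4×5.67×10⁻⁸×6.00²)]^(1/4) = 102.40 K.

T₁/T₂ ≈ 2.104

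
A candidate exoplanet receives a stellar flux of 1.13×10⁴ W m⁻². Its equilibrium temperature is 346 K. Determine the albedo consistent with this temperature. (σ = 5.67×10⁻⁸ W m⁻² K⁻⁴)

From T_eq⁴ = S(1−A)/(4σ): 1−A = 4σT_eq⁴/S.
1−A = 4 × 5.67×10⁻⁸ × (346)⁴ / 1.13×10⁴ = 0.288.

A ≈ 0.71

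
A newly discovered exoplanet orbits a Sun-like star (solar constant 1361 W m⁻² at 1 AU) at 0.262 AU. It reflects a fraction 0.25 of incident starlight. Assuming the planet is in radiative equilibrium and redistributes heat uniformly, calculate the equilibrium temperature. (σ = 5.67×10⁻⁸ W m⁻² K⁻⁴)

Flux at 0.262 AU: S = 1361/0.262² = 1.98×10⁴ W m⁻².
Energy balance: absorbed = emitted ⇒ πR²·S(1−A) = 4πR²·σT_eq⁴, so T_eq⁴ = S(1−A)/(4σ).
T_eq = [1.98×10⁴ × 0.75 / (4 × 5.67×10⁻⁸)]^(1/4) = (6.56×10¹⁰)^(1/4) = 506 K.

T_eq ≈ 506 K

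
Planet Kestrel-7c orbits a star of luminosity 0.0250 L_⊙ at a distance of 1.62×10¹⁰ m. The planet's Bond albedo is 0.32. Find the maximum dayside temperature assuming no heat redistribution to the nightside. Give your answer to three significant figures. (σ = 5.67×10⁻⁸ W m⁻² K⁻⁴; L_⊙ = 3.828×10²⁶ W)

L = 0.0250 × 3.828×10²⁶ = 9.57×10²⁴ W.
Flux: S = L/(4πd²) = 9.57×10²⁴/(4π×(1.62×10¹⁰)²) = 2900 W m⁻².
With no redistribution each surface element balances locally: S(1−A) = σT⁴.
T = [2900 × 0.68 / 5.67×10⁻⁸]^(1/4) = (3.48×10¹⁰)^(1/4) = 432 K.

T_ss ≈ 432 K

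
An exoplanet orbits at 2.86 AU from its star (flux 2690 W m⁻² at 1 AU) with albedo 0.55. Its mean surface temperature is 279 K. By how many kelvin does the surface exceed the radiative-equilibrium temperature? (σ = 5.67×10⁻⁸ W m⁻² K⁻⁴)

S = 2690/2.86² = 328.9 W m⁻².
T_eq = [S(1−A)/(4σ)]^(1/4) = [328.9×0.45/(4×5.67×10⁻⁸)]^(1/4) = 159.8 K.
ΔT = T_surf − T_eq = 279 − 159.8.

ΔT ≈ 119.2 K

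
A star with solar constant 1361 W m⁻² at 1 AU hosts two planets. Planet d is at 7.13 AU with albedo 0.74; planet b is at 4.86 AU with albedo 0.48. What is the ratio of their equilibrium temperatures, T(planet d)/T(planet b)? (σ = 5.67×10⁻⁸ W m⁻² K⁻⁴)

T₁/T₂ ≈ 0.694

T_eq = [S₀(1−A)/(4σd²)]^(1/4), so T ∝ (1−A)^(1/4) / √d.
T₁ = [1361×0.26/(4×5.67×10⁻⁸×7.13²)]^(1/4) = 74.43 K.
T₂ = [1361×0.52/(4×5.67×10⁻⁸×4.86²)]^(1/4) = 107.21 K.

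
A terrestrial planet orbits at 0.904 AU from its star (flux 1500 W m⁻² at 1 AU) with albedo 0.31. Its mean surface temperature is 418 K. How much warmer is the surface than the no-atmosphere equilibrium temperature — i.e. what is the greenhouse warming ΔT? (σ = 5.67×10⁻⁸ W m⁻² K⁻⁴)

ΔT ≈ 144.6 K

S = 1500/0.904² = 1836 W m⁻².
T_eq = [S(1−A)/(4σ)]^(1/4) = [1836×0.69/(4×5.67×10⁻⁸)]^(1/4) = 273.4 K.
ΔT = T_surf − T_eq = 418 − 273.4.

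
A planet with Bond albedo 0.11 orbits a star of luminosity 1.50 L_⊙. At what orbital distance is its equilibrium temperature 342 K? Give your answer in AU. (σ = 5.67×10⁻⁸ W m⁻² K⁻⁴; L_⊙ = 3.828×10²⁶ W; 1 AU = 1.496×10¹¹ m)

d ≈ 0.765 AU

L = 1.50 × 3.828×10²⁶ = 5.74×10²⁶ W.
From T_eq⁴ = L(1−A)/(16πσd²): d = √[L(1−A)/(16πσT_eq⁴)].
d = √[5.74×10²⁶ × 0.89 / (16π × 5.67×10⁻⁸ × (342)⁴)] = 1.14×10¹¹ m = 0.765 AU.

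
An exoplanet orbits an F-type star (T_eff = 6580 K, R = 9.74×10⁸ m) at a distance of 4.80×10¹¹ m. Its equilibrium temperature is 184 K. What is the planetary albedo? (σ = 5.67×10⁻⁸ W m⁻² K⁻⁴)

A ≈ 0.41

L = 4πR_⋆²σT_⋆⁴ = 4π(9.74×10⁸)² × 5.67×10⁻⁸ × (6580)⁴ = 1.27×10²⁷ W.
S = L/(4πd²) = 438 W m⁻².
From T_eq⁴ = S(1−A)/(4σ): 1−A = 4σT_eq⁴/S.
1−A = 4 × 5.67×10⁻⁸ × (184)⁴ / 438 = 0.594.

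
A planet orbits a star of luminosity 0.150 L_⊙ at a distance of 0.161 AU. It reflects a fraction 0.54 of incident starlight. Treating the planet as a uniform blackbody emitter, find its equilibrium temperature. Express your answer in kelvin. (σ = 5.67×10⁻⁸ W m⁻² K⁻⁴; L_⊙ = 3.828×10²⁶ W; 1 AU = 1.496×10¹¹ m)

T_eq ≈ 356 K

d = 0.161 AU = 2.41×10¹⁰ m.
L = 0.150 × 3.828×10²⁶ = 5.74×10²⁵ W.
Flux: S = L/(4πd²) = 5.74×10²⁵/(4π×(2.41×10¹⁰)²) = 7880 W m⁻².
Energy balance: absorbed = emitted ⇒ πR²·S(1−A) = 4πR²·σT_eq⁴, so T_eq⁴ = S(1−A)/(4σ).
T_eq = [7880 × 0.46 / (4 × 5.67×10⁻⁸)]^(1/4) = (1.60×10¹⁰)^(1/4) = 356 K.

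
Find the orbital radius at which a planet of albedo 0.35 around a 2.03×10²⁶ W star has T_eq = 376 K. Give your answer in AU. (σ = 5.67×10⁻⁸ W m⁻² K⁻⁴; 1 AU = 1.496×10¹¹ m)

From T_eq⁴ = L(1−A)/(16πσd²): d = √[L(1−A)/(16πσT_eq⁴)].
d = √[2.03×10²⁶ × 0.65 / (16π × 5.67×10⁻⁸ × (376)⁴)] = 4.81×10¹⁰ m = 0.322 AU.

d ≈ 0.322 AU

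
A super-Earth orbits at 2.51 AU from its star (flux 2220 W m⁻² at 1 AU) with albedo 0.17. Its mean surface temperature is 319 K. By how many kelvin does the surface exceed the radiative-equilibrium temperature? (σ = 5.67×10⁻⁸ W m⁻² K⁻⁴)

S = 2220/2.51² = 352.4 W m⁻².
T_eq = [S(1−A)/(4σ)]^(1/4) = [352.4×0.83/(4×5.67×10⁻⁸)]^(1/4) = 189.5 K.
ΔT = T_surf − T_eq = 319 − 189.5.

ΔT ≈ 129.5 K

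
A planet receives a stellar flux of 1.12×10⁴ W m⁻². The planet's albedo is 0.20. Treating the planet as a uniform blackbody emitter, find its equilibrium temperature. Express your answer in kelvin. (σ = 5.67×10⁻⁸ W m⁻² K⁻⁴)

T_eq ≈ 446 K

Energy balance: absorbed = emitted ⇒ πR²·S(1−A) = 4πR²·σT_eq⁴, so T_eq⁴ = S(1−A)/(4σ).
T_eq = [1.12×10⁴ × 0.80 / (4 × 5.67×10⁻⁸)]^(1/4) = (3.95×10¹⁰)^(1/4) = 446 K.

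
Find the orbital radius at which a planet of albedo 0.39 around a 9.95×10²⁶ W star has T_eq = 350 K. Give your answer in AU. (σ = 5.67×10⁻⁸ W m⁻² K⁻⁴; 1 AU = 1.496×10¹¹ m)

From T_eq⁴ = L(1−A)/(16πσd²): d = √[L(1−A)/(16πσT_eq⁴)].
d = √[9.95×10²⁶ × 0.61 / (16π × 5.67×10⁻⁸ × (350)⁴)] = 1.19×10¹¹ m = 0.796 AU.

d ≈ 0.796 AU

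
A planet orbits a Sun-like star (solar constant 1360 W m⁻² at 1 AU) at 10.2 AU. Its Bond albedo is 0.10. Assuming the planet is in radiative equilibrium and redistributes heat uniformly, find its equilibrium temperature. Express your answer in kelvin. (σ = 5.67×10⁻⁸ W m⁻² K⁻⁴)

T_eq ≈ 84.9 K

Flux at 10.2 AU: S = 1360/10.2² = 13.1 W m⁻².
Energy balance: absorbed = emitted ⇒ πR²·S(1−A) = 4πR²·σT_eq⁴, so T_eq⁴ = S(1−A)/(4σ).
T_eq = [13.1 × 0.90 / (4 × 5.67×10⁻⁸)]^(1/4) = (5.19×10⁷)^(1/4) = 84.9 K.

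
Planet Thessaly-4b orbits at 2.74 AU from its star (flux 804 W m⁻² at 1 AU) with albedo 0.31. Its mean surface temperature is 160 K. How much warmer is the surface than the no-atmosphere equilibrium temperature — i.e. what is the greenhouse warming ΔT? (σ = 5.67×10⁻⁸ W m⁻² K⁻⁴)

ΔT ≈ 25.6 K

S = 804/2.74² = 107.1 W m⁻².
T_eq = [S(1−A)/(4σ)]^(1/4) = [107.1×0.69/(4×5.67×10⁻⁸)]^(1/4) = 134.4 K.
ΔT = T_surf − T_eq = 160 − 134.4.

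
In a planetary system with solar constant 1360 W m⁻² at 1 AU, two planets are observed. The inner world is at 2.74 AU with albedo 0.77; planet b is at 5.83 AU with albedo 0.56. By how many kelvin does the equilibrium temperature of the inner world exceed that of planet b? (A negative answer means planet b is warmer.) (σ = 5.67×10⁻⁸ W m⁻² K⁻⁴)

ΔT ≈ 22.6 K

T_eq = [S₀(1−A)/(4σd²)]^(1/4), so T ∝ (1−A)^(1/4) / √d.
T₁ = [1360×0.23/(4×5.67×10⁻⁸×2.74²)]^(1/4) = 116.42 K.
T₂ = [1360×0.44/(4×5.67×10⁻⁸×5.83²)]^(1/4) = 93.86 K.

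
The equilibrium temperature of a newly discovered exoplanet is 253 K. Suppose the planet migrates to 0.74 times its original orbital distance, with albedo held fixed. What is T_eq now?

T_eq ≈ 294 K

T_eq ∝ L^(1/4) · d^(−1/2).
T′ = 253 / 0.74^(1/2) = 294 K.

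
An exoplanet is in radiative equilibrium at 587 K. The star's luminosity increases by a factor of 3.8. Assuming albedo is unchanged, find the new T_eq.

T_eq ∝ L^(1/4) · d^(−1/2).
T′ = 587 × 3.8^(1/4) = 820 K.

T_eq ≈ 820 K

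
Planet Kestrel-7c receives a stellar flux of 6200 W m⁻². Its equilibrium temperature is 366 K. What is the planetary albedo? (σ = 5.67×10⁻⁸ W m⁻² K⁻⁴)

From T_eq⁴ = S(1−A)/(4σ): 1−A = 4σT_eq⁴/S.
1−A = 4 × 5.67×10⁻⁸ × (366)⁴ / 6200 = 0.656.

A ≈ 0.34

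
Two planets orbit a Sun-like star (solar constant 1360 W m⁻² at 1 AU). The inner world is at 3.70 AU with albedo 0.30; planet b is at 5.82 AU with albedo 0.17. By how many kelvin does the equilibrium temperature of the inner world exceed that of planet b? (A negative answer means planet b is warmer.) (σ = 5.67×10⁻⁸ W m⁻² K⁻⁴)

ΔT ≈ 22.2 K

T_eq = [S₀(1−A)/(4σd²)]^(1/4), so T ∝ (1−A)^(1/4) / √d.
T₁ = [1360×0.70/(4×5.67×10⁻⁸×3.70²)]^(1/4) = 132.33 K.
T₂ = [1360×0.83/(4×5.67×10⁻⁸×5.82²)]^(1/4) = 110.10 K.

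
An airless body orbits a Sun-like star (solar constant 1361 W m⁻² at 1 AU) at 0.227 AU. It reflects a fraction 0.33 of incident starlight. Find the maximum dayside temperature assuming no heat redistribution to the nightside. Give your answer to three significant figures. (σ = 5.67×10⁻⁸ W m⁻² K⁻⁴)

Flux at 0.227 AU: S = 1361/0.227² = 2.64×10⁴ W m⁻².
With no redistribution each surface element balances locally: S(1−A) = σT⁴.
T = [2.64×10⁴ × 0.67 / 5.67×10⁻⁸]^(1/4) = (3.12×10¹¹)^(1/4) = 747 K.

T_ss ≈ 747 K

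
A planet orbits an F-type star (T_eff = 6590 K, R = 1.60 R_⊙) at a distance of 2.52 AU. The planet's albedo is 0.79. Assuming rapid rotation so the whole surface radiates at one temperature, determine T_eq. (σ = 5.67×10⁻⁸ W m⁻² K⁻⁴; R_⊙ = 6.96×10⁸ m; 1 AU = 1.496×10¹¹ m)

T_eq ≈ 171 K

R_⋆ = 1.60 × 6.96×10⁸ = 1.11×10⁹ m.
d = 2.52 AU = 3.77×10¹¹ m.
L = 4πR_⋆²σT_⋆⁴ = 4π(1.11×10⁹)² × 5.67×10⁻⁸ × (6590)⁴ = 1.67×10²⁷ W.
S = L/(4πd²) = 933 W m⁻².
Energy balance: absorbed = emitted ⇒ πR²·S(1−A) = 4πR²·σT_eq⁴, so T_eq⁴ = S(1−A)/(4σ).
T_eq = [933 × 0.21 / (4 × 5.67×10⁻⁸)]^(1/4) = (8.64×10⁸)^(1/4) = 171 K.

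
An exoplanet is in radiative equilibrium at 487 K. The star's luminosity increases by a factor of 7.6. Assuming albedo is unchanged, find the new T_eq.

T_eq ∝ L^(1/4) · d^(−1/2).
T′ = 487 × 7.6^(1/4) = 809 K.

T_eq ≈ 809 K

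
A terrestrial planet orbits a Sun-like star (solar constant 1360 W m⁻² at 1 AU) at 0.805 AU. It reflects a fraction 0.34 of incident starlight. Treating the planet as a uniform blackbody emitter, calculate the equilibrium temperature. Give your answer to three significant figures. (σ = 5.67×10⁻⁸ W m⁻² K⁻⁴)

Flux at 0.805 AU: S = 1360/0.805² = 2100 W m⁻².
Energy balance: absorbed = emitted ⇒ πR²·S(1−A) = 4πR²·σT_eq⁴, so T_eq⁴ = S(1−A)/(4σ).
T_eq = [2100 × 0.66 / (4 × 5.67×10⁻⁸)]^(1/4) = (6.11×10⁹)^(1/4) = 280 K.

T_eq ≈ 280 K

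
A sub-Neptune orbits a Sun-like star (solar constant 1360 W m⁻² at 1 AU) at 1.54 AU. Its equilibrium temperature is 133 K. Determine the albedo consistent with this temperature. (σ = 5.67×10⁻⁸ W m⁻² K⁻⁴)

A ≈ 0.88

Flux at 1.54 AU: S = 1360/1.54² = 573 W m⁻².
From T_eq⁴ = S(1−A)/(4σ): 1−A = 4σT_eq⁴/S.
1−A = 4 × 5.67×10⁻⁸ × (133)⁴ / 573 = 0.124.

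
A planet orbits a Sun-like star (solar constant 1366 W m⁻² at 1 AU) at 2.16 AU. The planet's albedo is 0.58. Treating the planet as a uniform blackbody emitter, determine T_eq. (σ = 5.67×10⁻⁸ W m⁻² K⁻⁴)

Flux at 2.16 AU: S = 1366/2.16² = 293 W m⁻².
Energy balance: absorbed = emitted ⇒ πR²·S(1−A) = 4πR²·σT_eq⁴, so T_eq⁴ = S(1−A)/(4σ).
T_eq = [293 × 0.42 / (4 × 5.67×10⁻⁸)]^(1/4) = (5.42×10⁸)^(1/4) = 153 K.

T_eq ≈ 153 K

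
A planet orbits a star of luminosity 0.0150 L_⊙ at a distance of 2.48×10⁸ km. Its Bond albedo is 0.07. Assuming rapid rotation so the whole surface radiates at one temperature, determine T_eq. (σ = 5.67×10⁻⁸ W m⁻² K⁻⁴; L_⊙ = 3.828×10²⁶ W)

T_eq ≈ 74.3 K

d = 2.48×10⁸ km = 2.48×10¹¹ m.
L = 0.0150 × 3.828×10²⁶ = 5.74×10²⁴ W.
Flux: S = L/(4πd²) = 5.74×10²⁴/(4π×(2.48×10¹¹)²) = 7.43 W m⁻².
Energy balance: absorbed = emitted ⇒ πR²·S(1−A) = 4πR²·σT_eq⁴, so T_eq⁴ = S(1−A)/(4σ).
T_eq = [7.43 × 0.93 / (4 × 5.67×10⁻⁸)]^(1/4) = (3.05×10⁷)^(1/4) = 74.3 K.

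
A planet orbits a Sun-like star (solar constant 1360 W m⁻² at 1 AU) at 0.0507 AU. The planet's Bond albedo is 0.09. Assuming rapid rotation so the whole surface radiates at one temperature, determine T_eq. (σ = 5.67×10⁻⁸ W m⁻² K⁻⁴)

T_eq ≈ 1210 K

Flux at 0.0507 AU: S = 1360/0.0507² = 5.29×10⁵ W m⁻².
Energy balance: absorbed = emitted ⇒ πR²·S(1−A) = 4πR²·σT_eq⁴, so T_eq⁴ = S(1−A)/(4σ).
T_eq = [5.29×10⁵ × 0.91 / (4 × 5.67×10⁻⁸)]^(1/4) = (2.12×10¹²)^(1/4) = 1210 K.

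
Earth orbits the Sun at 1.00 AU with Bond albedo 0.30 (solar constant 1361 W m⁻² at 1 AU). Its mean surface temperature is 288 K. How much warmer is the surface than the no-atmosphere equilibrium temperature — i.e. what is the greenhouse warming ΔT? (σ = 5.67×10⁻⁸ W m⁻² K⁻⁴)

ΔT ≈ 33.4 K

S = 1361/1.00² = 1361 W m⁻².
T_eq = [S(1−A)/(4σ)]^(1/4) = [1361×0.70/(4×5.67×10⁻⁸)]^(1/4) = 254.6 K.
ΔT = T_surf − T_eq = 288 − 254.6.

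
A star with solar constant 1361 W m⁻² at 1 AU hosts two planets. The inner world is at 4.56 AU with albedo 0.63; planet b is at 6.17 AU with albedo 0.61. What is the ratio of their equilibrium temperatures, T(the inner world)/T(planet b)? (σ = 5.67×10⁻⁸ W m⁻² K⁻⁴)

T_eq = [S₀(1−A)/(4σd²)]^(1/4), so T ∝ (1−A)^(1/4) / √d.
T₁ = [1361×0.37/(4×5.67×10⁻⁸×4.56²)]^(1/4) = 101.65 K.
T₂ = [1361×0.39/(4×5.67×10⁻⁸×6.17²)]^(1/4) = 88.55 K.

T₁/T₂ ≈ 1.148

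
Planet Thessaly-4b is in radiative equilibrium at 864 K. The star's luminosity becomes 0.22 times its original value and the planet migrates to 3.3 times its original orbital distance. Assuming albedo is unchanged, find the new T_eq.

T_eq ∝ L^(1/4) · d^(−1/2).
T′ = 864 × 0.22^(1/4) / 3.3^(1/2) = 326 K.

T_eq ≈ 326 K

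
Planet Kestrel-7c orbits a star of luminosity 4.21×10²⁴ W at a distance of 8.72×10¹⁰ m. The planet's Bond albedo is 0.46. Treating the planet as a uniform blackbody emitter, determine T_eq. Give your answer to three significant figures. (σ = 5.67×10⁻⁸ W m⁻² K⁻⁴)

Flux: S = L/(4πd²) = 4.21×10²⁴/(4π×(8.72×10¹⁰)²) = 44.1 W m⁻².
Energy balance: absorbed = emitted ⇒ πR²·S(1−A) = 4πR²·σT_eq⁴, so T_eq⁴ = S(1−A)/(4σ).
T_eq = [44.1 × 0.54 / (4 × 5.67×10⁻⁸)]^(1/4) = (1.05×10⁸)^(1/4) = 101 K.

T_eq ≈ 101 K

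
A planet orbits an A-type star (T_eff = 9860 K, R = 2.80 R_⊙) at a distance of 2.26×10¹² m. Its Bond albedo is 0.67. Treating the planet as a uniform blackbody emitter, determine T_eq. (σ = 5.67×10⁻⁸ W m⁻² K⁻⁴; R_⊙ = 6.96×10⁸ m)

R_⋆ = 2.80 × 6.96×10⁸ = 1.95×10⁹ m.
L = 4πR_⋆²σT_⋆⁴ = 4π(1.95×10⁹)² × 5.67×10⁻⁸ × (9860)⁴ = 2.56×10²⁸ W.
S = L/(4πd²) = 398 W m⁻².
Energy balance: absorbed = emitted ⇒ πR²·S(1−A) = 4πR²·σT_eq⁴, so T_eq⁴ = S(1−A)/(4σ).
T_eq = [398 × 0.33 / (4 × 5.67×10⁻⁸)]^(1/4) = (5.80×10⁸)^(1/4) = 155 K.

T_eq ≈ 155 K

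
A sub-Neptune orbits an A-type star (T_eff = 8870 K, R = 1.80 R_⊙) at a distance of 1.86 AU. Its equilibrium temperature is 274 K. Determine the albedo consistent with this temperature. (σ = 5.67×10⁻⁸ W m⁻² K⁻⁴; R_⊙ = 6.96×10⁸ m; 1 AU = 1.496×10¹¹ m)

A ≈ 0.82

R_⋆ = 1.80 × 6.96×10⁸ = 1.25×10⁹ m.
d = 1.86 AU = 2.78×10¹¹ m.
L = 4πR_⋆²σT_⋆⁴ = 4π(1.25×10⁹)² × 5.67×10⁻⁸ × (8870)⁴ = 6.92×10²⁷ W.
S = L/(4πd²) = 7110 W m⁻².
From T_eq⁴ = S(1−A)/(4σ): 1−A = 4σT_eq⁴/S.
1−A = 4 × 5.67×10⁻⁸ × (274)⁴ / 7110 = 0.180.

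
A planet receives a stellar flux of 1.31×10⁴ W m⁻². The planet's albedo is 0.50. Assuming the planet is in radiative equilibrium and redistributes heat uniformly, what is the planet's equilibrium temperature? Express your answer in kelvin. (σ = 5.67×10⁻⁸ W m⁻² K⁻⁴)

T_eq ≈ 412 K

Energy balance: absorbed = emitted ⇒ πR²·S(1−A) = 4πR²·σT_eq⁴, so T_eq⁴ = S(1−A)/(4σ).
T_eq = [1.31×10⁴ × 0.50 / (4 × 5.67×10⁻⁸)]^(1/4) = (2.89×10¹⁰)^(1/4) = 412 K.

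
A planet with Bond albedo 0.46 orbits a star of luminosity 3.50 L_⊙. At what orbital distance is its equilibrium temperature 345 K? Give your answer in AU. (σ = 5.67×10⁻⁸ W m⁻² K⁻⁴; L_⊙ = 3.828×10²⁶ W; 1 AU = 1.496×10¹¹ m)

d ≈ 0.895 AU

L = 3.50 × 3.828×10²⁶ = 1.34×10²⁷ W.
From T_eq⁴ = L(1−A)/(16πσd²): d = √[L(1−A)/(16πσT_eq⁴)].
d = √[1.34×10²⁷ × 0.54 / (16π × 5.67×10⁻⁸ × (345)⁴)] = 1.34×10¹¹ m = 0.895 AU.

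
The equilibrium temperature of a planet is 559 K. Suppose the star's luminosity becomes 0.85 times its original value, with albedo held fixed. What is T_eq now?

T_eq ≈ 537 K

T_eq ∝ L^(1/4) · d^(−1/2).
T′ = 559 × 0.85^(1/4) = 537 K.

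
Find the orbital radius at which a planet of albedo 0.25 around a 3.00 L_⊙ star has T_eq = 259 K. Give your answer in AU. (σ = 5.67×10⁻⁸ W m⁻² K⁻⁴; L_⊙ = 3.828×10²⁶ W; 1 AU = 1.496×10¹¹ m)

L = 3.00 × 3.828×10²⁶ = 1.15×10²⁷ W.
From T_eq⁴ = L(1−A)/(16πσd²): d = √[L(1−A)/(16πσT_eq⁴)].
d = √[1.15×10²⁷ × 0.75 / (16π × 5.67×10⁻⁸ × (259)⁴)] = 2.59×10¹¹ m = 1.73 AU.

d ≈ 1.73 AU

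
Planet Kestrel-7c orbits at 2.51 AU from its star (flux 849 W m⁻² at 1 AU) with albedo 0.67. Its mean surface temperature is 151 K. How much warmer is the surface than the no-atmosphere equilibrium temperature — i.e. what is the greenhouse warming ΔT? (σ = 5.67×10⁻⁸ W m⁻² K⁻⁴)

S = 849/2.51² = 134.8 W m⁻².
T_eq = [S(1−A)/(4σ)]^(1/4) = [134.8×0.33/(4×5.67×10⁻⁸)]^(1/4) = 118.3 K.
ΔT = T_surf − T_eq = 151 − 118.3.

ΔT ≈ 32.7 K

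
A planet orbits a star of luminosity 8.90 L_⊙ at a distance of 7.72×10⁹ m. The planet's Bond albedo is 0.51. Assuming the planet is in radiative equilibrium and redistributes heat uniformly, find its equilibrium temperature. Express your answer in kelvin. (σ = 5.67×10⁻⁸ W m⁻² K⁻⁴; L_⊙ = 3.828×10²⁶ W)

L = 8.90 × 3.828×10²⁶ = 3.41×10²⁷ W.
Flux: S = L/(4πd²) = 3.41×10²⁷/(4π×(7.72×10⁹)²) = 4.55×10⁶ W m⁻².
Energy balance: absorbed = emitted ⇒ πR²·S(1−A) = 4πR²·σT_eq⁴, so T_eq⁴ = S(1−A)/(4σ).
T_eq = [4.55×10⁶ × 0.49 / (4 × 5.67×10⁻⁸)]^(1/4) = (9.83×10¹²)^(1/4) = 1770 K.

T_eq ≈ 1770 K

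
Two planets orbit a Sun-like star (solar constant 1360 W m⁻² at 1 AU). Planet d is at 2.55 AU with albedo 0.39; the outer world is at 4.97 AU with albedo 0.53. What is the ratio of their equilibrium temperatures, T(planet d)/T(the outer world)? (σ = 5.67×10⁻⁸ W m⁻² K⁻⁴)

T_eq = [S₀(1−A)/(4σd²)]^(1/4), so T ∝ (1−A)^(1/4) / √d.
T₁ = [1360×0.61/(4×5.67×10⁻⁸×2.55²)]^(1/4) = 154.01 K.
T₂ = [1360×0.47/(4×5.67×10⁻⁸×4.97²)]^(1/4) = 103.35 K.

T₁/T₂ ≈ 1.490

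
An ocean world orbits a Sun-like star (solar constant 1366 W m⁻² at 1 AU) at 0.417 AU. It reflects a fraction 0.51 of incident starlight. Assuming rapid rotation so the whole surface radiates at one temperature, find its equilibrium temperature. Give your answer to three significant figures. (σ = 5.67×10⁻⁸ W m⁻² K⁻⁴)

T_eq ≈ 361 K

Flux at 0.417 AU: S = 1366/0.417² = 7860 W m⁻².
Energy balance: absorbed = emitted ⇒ πR²·S(1−A) = 4πR²·σT_eq⁴, so T_eq⁴ = S(1−A)/(4σ).
T_eq = [7860 × 0.49 / (4 × 5.67×10⁻⁸)]^(1/4) = (1.70×10¹⁰)^(1/4) = 361 K.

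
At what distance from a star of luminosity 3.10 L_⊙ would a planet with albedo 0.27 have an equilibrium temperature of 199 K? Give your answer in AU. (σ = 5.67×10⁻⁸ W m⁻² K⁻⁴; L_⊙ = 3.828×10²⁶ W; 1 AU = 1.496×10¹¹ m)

d ≈ 2.94 AU

L = 3.10 × 3.828×10²⁶ = 1.19×10²⁷ W.
From T_eq⁴ = L(1−A)/(16πσd²): d = √[L(1−A)/(16πσT_eq⁴)].
d = √[1.19×10²⁷ × 0.73 / (16π × 5.67×10⁻⁸ × (199)⁴)] = 4.40×10¹¹ m = 2.94 AU.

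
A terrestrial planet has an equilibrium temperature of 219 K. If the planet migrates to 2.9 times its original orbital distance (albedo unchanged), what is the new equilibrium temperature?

T_eq ≈ 129 K

T_eq ∝ L^(1/4) · d^(−1/2).
T′ = 219 / 2.9^(1/2) = 129 K.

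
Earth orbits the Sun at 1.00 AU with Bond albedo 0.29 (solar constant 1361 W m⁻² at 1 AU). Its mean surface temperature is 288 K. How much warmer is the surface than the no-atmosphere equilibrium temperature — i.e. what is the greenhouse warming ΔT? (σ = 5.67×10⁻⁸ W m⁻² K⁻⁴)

ΔT ≈ 32.5 K

S = 1361/1.00² = 1361 W m⁻².
T_eq = [S(1−A)/(4σ)]^(1/4) = [1361×0.71/(4×5.67×10⁻⁸)]^(1/4) = 255.5 K.
ΔT = T_surf − T_eq = 288 − 255.5.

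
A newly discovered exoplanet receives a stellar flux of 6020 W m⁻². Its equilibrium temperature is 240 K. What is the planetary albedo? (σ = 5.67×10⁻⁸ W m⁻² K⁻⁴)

A ≈ 0.88

From T_eq⁴ = S(1−A)/(4σ): 1−A = 4σT_eq⁴/S.
1−A = 4 × 5.67×10⁻⁸ × (240)⁴ / 6020 = 0.125.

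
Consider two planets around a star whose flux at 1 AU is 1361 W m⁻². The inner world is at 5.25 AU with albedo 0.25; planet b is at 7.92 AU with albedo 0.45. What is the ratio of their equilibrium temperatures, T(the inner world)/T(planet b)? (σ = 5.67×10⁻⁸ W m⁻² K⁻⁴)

T₁/T₂ ≈ 1.327

T_eq = [S₀(1−A)/(4σd²)]^(1/4), so T ∝ (1−A)^(1/4) / √d.
T₁ = [1361×0.75/(4×5.67×10⁻⁸×5.25²)]^(1/4) = 113.04 K.
T₂ = [1361×0.55/(4×5.67×10⁻⁸×7.92²)]^(1/4) = 85.17 K.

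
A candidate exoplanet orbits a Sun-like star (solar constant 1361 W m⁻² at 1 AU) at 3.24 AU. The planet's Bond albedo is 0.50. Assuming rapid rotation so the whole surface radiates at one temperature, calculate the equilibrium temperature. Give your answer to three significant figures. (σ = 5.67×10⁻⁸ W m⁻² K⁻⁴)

Flux at 3.24 AU: S = 1361/3.24² = 130 W m⁻².
Energy balance: absorbed = emitted ⇒ πR²·S(1−A) = 4πR²·σT_eq⁴, so T_eq⁴ = S(1−A)/(4σ).
T_eq = [130 × 0.50 / (4 × 5.67×10⁻⁸)]^(1/4) = (2.86×10⁸)^(1/4) = 130 K.

T_eq ≈ 130 K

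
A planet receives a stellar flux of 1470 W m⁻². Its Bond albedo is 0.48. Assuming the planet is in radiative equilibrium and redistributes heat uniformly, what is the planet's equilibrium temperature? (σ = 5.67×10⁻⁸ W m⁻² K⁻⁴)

T_eq ≈ 241 K

Energy balance: absorbed = emitted ⇒ πR²·S(1−A) = 4πR²·σT_eq⁴, so T_eq⁴ = S(1−A)/(4σ).
T_eq = [1470 × 0.52 / (4 × 5.67×10⁻⁸)]^(1/4) = (3.37×10⁹)^(1/4) = 241 K.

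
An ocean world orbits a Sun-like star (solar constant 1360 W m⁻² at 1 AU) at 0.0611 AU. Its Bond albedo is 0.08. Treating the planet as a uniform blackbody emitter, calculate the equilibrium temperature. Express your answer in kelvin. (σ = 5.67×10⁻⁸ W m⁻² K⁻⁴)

T_eq ≈ 1100 K

Flux at 0.0611 AU: S = 1360/0.0611² = 3.64×10⁵ W m⁻².
Energy balance: absorbed = emitted ⇒ πR²·S(1−A) = 4πR²·σT_eq⁴, so T_eq⁴ = S(1−A)/(4σ).
T_eq = [3.64×10⁵ × 0.92 / (4 × 5.67×10⁻⁸)]^(1/4) = (1.48×10¹²)^(1/4) = 1100 K.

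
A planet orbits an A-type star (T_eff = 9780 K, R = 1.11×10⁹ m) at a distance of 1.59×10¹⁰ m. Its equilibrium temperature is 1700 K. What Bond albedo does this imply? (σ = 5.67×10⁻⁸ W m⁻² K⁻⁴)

A ≈ 0.25

L = 4πR_⋆²σT_⋆⁴ = 4π(1.11×10⁹)² × 5.67×10⁻⁸ × (9780)⁴ = 8.03×10²⁷ W.
S = L/(4πd²) = 2.53×10⁶ W m⁻².
From T_eq⁴ = S(1−A)/(4σ): 1−A = 4σT_eq⁴/S.
1−A = 4 × 5.67×10⁻⁸ × (1700)⁴ / 2.53×10⁶ = 0.749.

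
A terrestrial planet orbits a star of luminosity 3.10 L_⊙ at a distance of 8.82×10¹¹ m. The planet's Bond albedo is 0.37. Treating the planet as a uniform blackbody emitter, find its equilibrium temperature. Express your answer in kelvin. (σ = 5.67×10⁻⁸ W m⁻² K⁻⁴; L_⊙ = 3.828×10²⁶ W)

L = 3.10 × 3.828×10²⁶ = 1.19×10²⁷ W.
Flux: S = L/(4πd²) = 1.19×10²⁷/(4π×(8.82×10¹¹)²) = 121 W m⁻².
Energy balance: absorbed = emitted ⇒ πR²·S(1−A) = 4πR²·σT_eq⁴, so T_eq⁴ = S(1−A)/(4σ).
T_eq = [121 × 0.63 / (4 × 5.67×10⁻⁸)]^(1/4) = (3.37×10⁸)^(1/4) = 136 K.

T_eq ≈ 136 K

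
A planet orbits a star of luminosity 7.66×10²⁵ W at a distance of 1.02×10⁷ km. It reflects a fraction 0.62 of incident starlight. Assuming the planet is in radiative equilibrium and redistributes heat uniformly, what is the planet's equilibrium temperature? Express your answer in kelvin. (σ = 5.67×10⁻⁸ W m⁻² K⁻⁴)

T_eq ≈ 560 K

d = 1.02×10⁷ km = 1.02×10¹⁰ m.
Flux: S = L/(4πd²) = 7.66×10²⁵/(4π×(1.02×10¹⁰)²) = 5.86×10⁴ W m⁻².
Energy balance: absorbed = emitted ⇒ πR²·S(1−A) = 4πR²·σT_eq⁴, so T_eq⁴ = S(1−A)/(4σ).
T_eq = [5.86×10⁴ × 0.38 / (4 × 5.67×10⁻⁸)]^(1/4) = (9.82×10¹⁰)^(1/4) = 560 K.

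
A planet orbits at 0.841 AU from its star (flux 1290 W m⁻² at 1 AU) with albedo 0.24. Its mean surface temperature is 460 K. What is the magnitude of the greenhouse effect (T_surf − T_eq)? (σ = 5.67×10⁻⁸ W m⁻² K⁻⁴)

ΔT ≈ 180.4 K

S = 1290/0.841² = 1824 W m⁻².
T_eq = [S(1−A)/(4σ)]^(1/4) = [1824×0.76/(4×5.67×10⁻⁸)]^(1/4) = 279.6 K.
ΔT = T_surf − T_eq = 460 − 279.6.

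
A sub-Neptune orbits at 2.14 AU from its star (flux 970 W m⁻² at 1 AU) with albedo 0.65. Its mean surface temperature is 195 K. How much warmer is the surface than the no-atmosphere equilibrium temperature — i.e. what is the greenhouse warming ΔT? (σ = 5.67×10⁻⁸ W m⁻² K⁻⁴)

ΔT ≈ 60.5 K

S = 970/2.14² = 211.8 W m⁻².
T_eq = [S(1−A)/(4σ)]^(1/4) = [211.8×0.35/(4×5.67×10⁻⁸)]^(1/4) = 134.5 K.
ΔT = T_surf − T_eq = 195 − 134.5.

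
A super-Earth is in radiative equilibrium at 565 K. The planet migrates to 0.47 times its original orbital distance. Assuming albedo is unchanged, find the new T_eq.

T_eq ≈ 824 K

T_eq ∝ L^(1/4) · d^(−1/2).
T′ = 565 / 0.47^(1/2) = 824 K.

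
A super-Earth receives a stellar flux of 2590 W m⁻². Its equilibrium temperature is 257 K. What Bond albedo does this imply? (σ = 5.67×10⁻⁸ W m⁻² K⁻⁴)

From T_eq⁴ = S(1−A)/(4σ): 1−A = 4σT_eq⁴/S.
1−A = 4 × 5.67×10⁻⁸ × (257)⁴ / 2590 = 0.382.

A ≈ 0.62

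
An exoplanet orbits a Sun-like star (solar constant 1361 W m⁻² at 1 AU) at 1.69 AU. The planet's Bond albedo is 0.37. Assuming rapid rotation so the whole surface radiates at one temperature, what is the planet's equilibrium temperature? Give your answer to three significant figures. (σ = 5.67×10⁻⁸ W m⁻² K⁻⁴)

T_eq ≈ 191 K

Flux at 1.69 AU: S = 1361/1.69² = 477 W m⁻².
Energy balance: absorbed = emitted ⇒ πR²·S(1−A) = 4πR²·σT_eq⁴, so T_eq⁴ = S(1−A)/(4σ).
T_eq = [477 × 0.63 / (4 × 5.67×10⁻⁸)]^(1/4) = (1.32×10⁹)^(1/4) = 191 K.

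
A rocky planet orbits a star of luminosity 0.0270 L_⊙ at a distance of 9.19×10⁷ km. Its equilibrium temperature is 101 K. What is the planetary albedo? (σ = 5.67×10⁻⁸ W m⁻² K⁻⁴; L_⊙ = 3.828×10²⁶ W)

d = 9.19×10⁷ km = 9.19×10¹⁰ m.
L = 0.0270 × 3.828×10²⁶ = 1.03×10²⁵ W.
Flux: S = L/(4πd²) = 1.03×10²⁵/(4π×(9.19×10¹⁰)²) = 97.4 W m⁻².
From T_eq⁴ = S(1−A)/(4σ): 1−A = 4σT_eq⁴/S.
1−A = 4 × 5.67×10⁻⁸ × (101)⁴ / 97.4 = 0.242.

A ≈ 0.76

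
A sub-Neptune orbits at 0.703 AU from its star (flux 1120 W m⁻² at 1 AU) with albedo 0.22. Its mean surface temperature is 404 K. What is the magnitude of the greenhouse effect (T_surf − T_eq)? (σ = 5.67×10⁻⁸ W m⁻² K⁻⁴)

S = 1120/0.703² = 2266 W m⁻².
T_eq = [S(1−A)/(4σ)]^(1/4) = [2266×0.78/(4×5.67×10⁻⁸)]^(1/4) = 297.1 K.
ΔT = T_surf − T_eq = 404 − 297.1.

ΔT ≈ 106.9 K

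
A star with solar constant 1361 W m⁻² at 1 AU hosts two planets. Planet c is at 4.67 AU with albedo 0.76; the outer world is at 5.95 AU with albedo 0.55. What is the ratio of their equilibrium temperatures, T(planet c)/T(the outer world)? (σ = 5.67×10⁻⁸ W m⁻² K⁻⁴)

T₁/T₂ ≈ 0.965

T_eq = [S₀(1−A)/(4σd²)]^(1/4), so T ∝ (1−A)^(1/4) / √d.
T₁ = [1361×0.24/(4×5.67×10⁻⁸×4.67²)]^(1/4) = 90.15 K.
T₂ = [1361×0.45/(4×5.67×10⁻⁸×5.95²)]^(1/4) = 93.45 K.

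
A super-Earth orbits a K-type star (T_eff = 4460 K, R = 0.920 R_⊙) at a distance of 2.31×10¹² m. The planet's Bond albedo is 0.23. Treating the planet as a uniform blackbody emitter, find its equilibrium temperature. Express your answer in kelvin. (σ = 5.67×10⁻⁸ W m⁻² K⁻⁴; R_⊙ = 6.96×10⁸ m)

R_⋆ = 0.920 × 6.96×10⁸ = 6.40×10⁸ m.
L = 4πR_⋆²σT_⋆⁴ = 4π(6.40×10⁸)² × 5.67×10⁻⁸ × (4460)⁴ = 1.16×10²⁶ W.
S = L/(4πd²) = 1.72 W m⁻².
Energy balance: absorbed = emitted ⇒ πR²·S(1−A) = 4πR²·σT_eq⁴, so T_eq⁴ = S(1−A)/(4σ).
T_eq = [1.72 × 0.77 / (4 × 5.67×10⁻⁸)]^(1/4) = (5.85×10⁶)^(1/4) = 49.2 K.

T_eq ≈ 49.2 K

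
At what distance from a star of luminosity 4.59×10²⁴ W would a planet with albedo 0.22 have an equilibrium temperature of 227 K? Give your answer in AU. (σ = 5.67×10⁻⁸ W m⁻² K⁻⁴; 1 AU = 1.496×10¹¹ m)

From T_eq⁴ = L(1−A)/(16πσd²): d = √[L(1−A)/(16πσT_eq⁴)].
d = √[4.59×10²⁴ × 0.78 / (16π × 5.67×10⁻⁸ × (227)⁴)] = 2.18×10¹⁰ m = 0.145 AU.

d ≈ 0.145 AU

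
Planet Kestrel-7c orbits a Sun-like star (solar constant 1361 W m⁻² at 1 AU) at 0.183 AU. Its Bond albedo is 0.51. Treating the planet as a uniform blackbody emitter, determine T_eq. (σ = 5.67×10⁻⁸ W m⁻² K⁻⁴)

Flux at 0.183 AU: S = 1361/0.183² = 4.06×10⁴ W m⁻².
Energy balance: absorbed = emitted ⇒ πR²·S(1−A) = 4πR²·σT_eq⁴, so T_eq⁴ = S(1−A)/(4σ).
T_eq = [4.06×10⁴ × 0.49 / (4 × 5.67×10⁻⁸)]^(1/4) = (8.78×10¹⁰)^(1/4) = 544 K.

T_eq ≈ 544 K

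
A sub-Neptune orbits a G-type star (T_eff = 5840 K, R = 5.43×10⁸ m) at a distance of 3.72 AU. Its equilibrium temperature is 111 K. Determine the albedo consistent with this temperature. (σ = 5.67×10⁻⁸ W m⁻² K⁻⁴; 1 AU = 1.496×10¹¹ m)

d = 3.72 AU = 5.57×10¹¹ m.
L = 4πR_⋆²σT_⋆⁴ = 4π(5.43×10⁸)² × 5.67×10⁻⁸ × (5840)⁴ = 2.44×10²⁶ W.
S = L/(4πd²) = 62.8 W m⁻².
From T_eq⁴ = S(1−A)/(4σ): 1−A = 4σT_eq⁴/S.
1−A = 4 × 5.67×10⁻⁸ × (111)⁴ / 62.8 = 0.548.

A ≈ 0.45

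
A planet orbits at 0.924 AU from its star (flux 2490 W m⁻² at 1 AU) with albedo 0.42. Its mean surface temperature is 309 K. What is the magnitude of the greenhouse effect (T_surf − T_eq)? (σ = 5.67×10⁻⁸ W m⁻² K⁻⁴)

S = 2490/0.924² = 2916 W m⁻².
T_eq = [S(1−A)/(4σ)]^(1/4) = [2916×0.58/(4×5.67×10⁻⁸)]^(1/4) = 293.9 K.
ΔT = T_surf − T_eq = 309 − 293.9.

ΔT ≈ 15.1 K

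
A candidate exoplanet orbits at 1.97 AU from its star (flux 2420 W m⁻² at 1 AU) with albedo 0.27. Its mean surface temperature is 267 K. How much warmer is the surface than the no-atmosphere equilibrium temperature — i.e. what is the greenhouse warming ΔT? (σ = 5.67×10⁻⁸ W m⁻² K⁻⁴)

S = 2420/1.97² = 623.6 W m⁻².
T_eq = [S(1−A)/(4σ)]^(1/4) = [623.6×0.73/(4×5.67×10⁻⁸)]^(1/4) = 211.7 K.
ΔT = T_surf − T_eq = 267 − 211.7.

ΔT ≈ 55.3 K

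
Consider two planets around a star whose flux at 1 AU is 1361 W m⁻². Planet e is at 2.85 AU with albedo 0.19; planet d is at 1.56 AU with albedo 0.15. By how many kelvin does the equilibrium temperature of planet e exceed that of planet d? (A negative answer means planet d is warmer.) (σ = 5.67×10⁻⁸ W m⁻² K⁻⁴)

ΔT ≈ -57.6 K

T_eq = [S₀(1−A)/(4σd²)]^(1/4), so T ∝ (1−A)^(1/4) / √d.
T₁ = [1361×0.81/(4×5.67×10⁻⁸×2.85²)]^(1/4) = 156.41 K.
T₂ = [1361×0.85/(4×5.67×10⁻⁸×1.56²)]^(1/4) = 213.97 K.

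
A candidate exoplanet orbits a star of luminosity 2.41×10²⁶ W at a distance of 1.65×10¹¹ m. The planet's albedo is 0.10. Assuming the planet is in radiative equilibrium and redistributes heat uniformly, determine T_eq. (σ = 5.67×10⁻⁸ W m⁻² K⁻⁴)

T_eq ≈ 230 K

Flux: S = L/(4πd²) = 2.41×10²⁶/(4π×(1.65×10¹¹)²) = 704 W m⁻².
Energy balance: absorbed = emitted ⇒ πR²·S(1−A) = 4πR²·σT_eq⁴, so T_eq⁴ = S(1−A)/(4σ).
T_eq = [704 × 0.90 / (4 × 5.67×10⁻⁸)]^(1/4) = (2.80×10⁹)^(1/4) = 230 K.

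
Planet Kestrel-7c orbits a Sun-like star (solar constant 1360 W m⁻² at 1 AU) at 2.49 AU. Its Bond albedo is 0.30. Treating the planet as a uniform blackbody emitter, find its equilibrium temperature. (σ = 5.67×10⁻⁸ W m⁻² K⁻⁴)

Flux at 2.49 AU: S = 1360/2.49² = 219 W m⁻².
Energy balance: absorbed = emitted ⇒ πR²·S(1−A) = 4πR²·σT_eq⁴, so T_eq⁴ = S(1−A)/(4σ).
T_eq = [219 × 0.70 / (4 × 5.67×10⁻⁸)]^(1/4) = (6.77×10⁸)^(1/4) = 161 K.

T_eq ≈ 161 K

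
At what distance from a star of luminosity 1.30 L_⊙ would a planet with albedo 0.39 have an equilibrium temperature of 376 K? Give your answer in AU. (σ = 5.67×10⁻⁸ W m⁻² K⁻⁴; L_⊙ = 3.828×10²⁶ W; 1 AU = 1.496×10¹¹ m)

d ≈ 0.488 AU

L = 1.30 × 3.828×10²⁶ = 4.98×10²⁶ W.
From T_eq⁴ = L(1−A)/(16πσd²): d = √[L(1−A)/(16πσT_eq⁴)].
d = √[4.98×10²⁶ × 0.61 / (16π × 5.67×10⁻⁸ × (376)⁴)] = 7.30×10¹⁰ m = 0.488 AU.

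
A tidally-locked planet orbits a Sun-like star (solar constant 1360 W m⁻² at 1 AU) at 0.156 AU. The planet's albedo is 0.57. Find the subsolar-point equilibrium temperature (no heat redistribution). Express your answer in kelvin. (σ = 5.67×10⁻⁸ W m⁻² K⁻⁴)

T_ss ≈ 807 K

Flux at 0.156 AU: S = 1360/0.156² = 5.59×10⁴ W m⁻².
At the subsolar point the surface absorbs S(1−A) and emits σT⁴ per unit area — no factor of 4, since only the local patch is in balance.
T = [5.59×10⁴ × 0.43 / 5.67×10⁻⁸]^(1/4) = (4.24×10¹¹)^(1/4) = 807 K.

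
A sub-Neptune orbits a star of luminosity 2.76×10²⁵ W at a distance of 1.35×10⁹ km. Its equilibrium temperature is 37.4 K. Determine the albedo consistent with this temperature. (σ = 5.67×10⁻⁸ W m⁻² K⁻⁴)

A ≈ 0.63

d = 1.35×10⁹ km = 1.35×10¹² m.
Flux: S = L/(4πd²) = 2.76×10²⁵/(4π×(1.35×10¹²)²) = 1.21 W m⁻².
From T_eq⁴ = S(1−A)/(4σ): 1−A = 4σT_eq⁴/S.
1−A = 4 × 5.67×10⁻⁸ × (37.4)⁴ / 1.21 = 0.368.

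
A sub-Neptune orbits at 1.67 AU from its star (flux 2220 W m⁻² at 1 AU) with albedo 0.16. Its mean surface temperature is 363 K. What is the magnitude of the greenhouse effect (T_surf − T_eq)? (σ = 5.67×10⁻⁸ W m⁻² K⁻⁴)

ΔT ≈ 130.0 K

S = 2220/1.67² = 796.0 W m⁻².
T_eq = [S(1−A)/(4σ)]^(1/4) = [796.0×0.84/(4×5.67×10⁻⁸)]^(1/4) = 233.0 K.
ΔT = T_surf − T_eq = 363 − 233.0.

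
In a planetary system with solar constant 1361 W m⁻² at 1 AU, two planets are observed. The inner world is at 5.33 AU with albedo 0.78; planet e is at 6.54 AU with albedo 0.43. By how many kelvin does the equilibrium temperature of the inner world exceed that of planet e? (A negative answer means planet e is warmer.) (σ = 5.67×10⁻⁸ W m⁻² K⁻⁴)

T_eq = [S₀(1−A)/(4σd²)]^(1/4), so T ∝ (1−A)^(1/4) / √d.
T₁ = [1361×0.22/(4×5.67×10⁻⁸×5.33²)]^(1/4) = 82.56 K.
T₂ = [1361×0.57/(4×5.67×10⁻⁸×6.54²)]^(1/4) = 94.57 K.

ΔT ≈ -12.0 K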